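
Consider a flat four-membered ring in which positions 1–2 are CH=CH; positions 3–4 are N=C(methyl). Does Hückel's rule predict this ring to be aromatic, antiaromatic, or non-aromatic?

Every ring atom contributes a p orbital perpendicular to the ring (every atom in a ring double bond is sp² and brings one electron to the p orbital; each =N– nitrogen is pyridine-type (lone pair in the sp² plane, one electron in the p orbital)), so the π system is cyclic and fully conjugated.
Counting π electrons: 2 × 2 = 4 from the 2 double-bond units.
A 4n π count (4, n = 1) in a planar conjugated ring means antiaromatic.

Antiaromatic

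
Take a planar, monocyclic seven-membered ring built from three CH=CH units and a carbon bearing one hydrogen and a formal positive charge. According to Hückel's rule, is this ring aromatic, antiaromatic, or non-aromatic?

All ring atoms are sp² and supply a p orbital to the ring (every atom in a ring double bond is sp² and brings one electron to the p orbital; the carbocation has an empty p orbital); the conjugation is uninterrupted.
π-electron count: 3 × 2 = 6 from the double-bond units + 0 from the CH(+) atom = 6.
6 = 4(1) + 2, which satisfies Hückel's 4n+2 rule.
This is the tropylium cation.

Aromatic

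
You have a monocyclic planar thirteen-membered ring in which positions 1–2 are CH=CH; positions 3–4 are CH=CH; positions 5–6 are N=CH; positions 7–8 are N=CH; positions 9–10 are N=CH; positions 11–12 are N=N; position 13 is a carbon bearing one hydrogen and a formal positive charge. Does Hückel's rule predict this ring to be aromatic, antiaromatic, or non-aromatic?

The p orbitals form a continuous loop: every atom in a ring double bond is sp² and brings one electron to the p orbital; each =N– nitrogen is pyridine-type (lone pair in the sp² plane, one electron in the p orbital); the carbocation has an empty p orbital. The ring is fully conjugated.
Adding the contributions, 6 × 2 = 12 from the double-bond units + 0 from the CH(+) atom = 12.
12 = 4(3); a planar, fully conjugated 4n system is antiaromatic.

Antiaromatic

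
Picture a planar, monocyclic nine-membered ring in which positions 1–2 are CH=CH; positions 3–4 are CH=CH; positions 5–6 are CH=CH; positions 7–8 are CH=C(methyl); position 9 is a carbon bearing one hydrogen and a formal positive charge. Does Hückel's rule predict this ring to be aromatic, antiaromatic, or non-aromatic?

Antiaromatic

All ring atoms are sp² and supply a p orbital to the ring (every atom in a ring double bond is sp² and brings one electron to the p orbital; the carbocation has an empty p orbital); the conjugation is uninterrupted.
Tallying contributions gives 4 × 2 = 8 from the double-bond units + 0 from the CH(+) atom = 8.
8 is a 4n count (n = 2), so the planar conjugated ring is antiaromatic.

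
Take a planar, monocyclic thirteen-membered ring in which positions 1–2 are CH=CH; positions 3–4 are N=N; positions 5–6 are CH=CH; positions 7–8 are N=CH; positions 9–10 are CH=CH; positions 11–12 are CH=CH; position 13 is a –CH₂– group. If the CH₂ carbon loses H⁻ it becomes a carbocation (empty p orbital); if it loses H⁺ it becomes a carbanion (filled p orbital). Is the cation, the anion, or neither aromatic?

The anion

In both ions every ring atom is sp² and contributes a p orbital, so both rings are fully conjugated.
Cation: 6 × 2 + 0 = 12 π electrons → 4(3), antiaromatic.
Anion: 6 × 2 + 2 = 14 π electrons → 4(3)+2, aromatic.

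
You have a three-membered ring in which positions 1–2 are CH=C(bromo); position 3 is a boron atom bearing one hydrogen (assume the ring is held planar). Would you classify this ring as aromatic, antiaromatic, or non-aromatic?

The p orbitals form a continuous loop: every atom in a ring double bond is sp² and brings one electron to the p orbital; the boron has an empty p orbital. The ring is fully conjugated.
π-electron count: 1 × 2 = 2 from the double-bond unit + 0 from the BH atom = 2.
With 2 π electrons (n = 0), the Hückel 4n+2 condition holds.

Aromatic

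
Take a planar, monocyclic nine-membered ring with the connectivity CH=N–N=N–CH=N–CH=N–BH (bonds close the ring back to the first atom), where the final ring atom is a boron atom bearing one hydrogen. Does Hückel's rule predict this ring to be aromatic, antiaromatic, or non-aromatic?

Every ring atom contributes a p orbital perpendicular to the ring (each doubly-bonded ring atom is sp² with one p-orbital electron; each sp² =N– keeps its lone pair in-plane and puts one electron into the π system; the boron has an empty p orbital), so the π system is cyclic and fully conjugated.
π-electron count: 4 × 2 = 8 from the double-bond units + 0 from the BH atom = 8.
With 8 = 4·2 π electrons, Hückel's rule classifies the planar ring as antiaromatic.

Antiaromatic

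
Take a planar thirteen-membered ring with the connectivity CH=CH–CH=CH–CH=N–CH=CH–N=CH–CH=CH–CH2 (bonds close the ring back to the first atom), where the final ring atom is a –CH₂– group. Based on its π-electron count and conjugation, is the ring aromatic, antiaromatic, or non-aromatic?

Because the tetrahedral CH₂ carbon is sp³ and has no p orbital in the ring π system at the CH2 position, the π system cannot extend all the way around the ring.
Hückel's rule only applies to fully conjugated rings, so this one is simply non-aromatic.

Non-aromatic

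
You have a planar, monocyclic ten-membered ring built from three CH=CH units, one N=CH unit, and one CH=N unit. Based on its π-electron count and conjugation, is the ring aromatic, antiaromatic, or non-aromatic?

Every ring atom contributes a p orbital perpendicular to the ring (the double-bond atoms are sp², each contributing one p electron; each sp² =N– keeps its lone pair in-plane and puts one electron into the π system), so the π system is cyclic and fully conjugated.
Adding the contributions, 5 × 2 = 10 from the 5 double-bond units.
10 = 4(2) + 2, which satisfies Hückel's 4n+2 rule.

Aromatic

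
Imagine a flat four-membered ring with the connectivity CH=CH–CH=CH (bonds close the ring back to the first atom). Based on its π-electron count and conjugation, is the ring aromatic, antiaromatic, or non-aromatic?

Antiaromatic

All ring atoms are sp² and supply a p orbital to the ring (the double-bond atoms are sp², each contributing one p electron); the conjugation is uninterrupted.
π-electron count: 2 × 2 = 4 from the 2 double-bond units.
4 is a 4n count (n = 1), so the planar conjugated ring is antiaromatic.
(This ring is cyclobutadiene.)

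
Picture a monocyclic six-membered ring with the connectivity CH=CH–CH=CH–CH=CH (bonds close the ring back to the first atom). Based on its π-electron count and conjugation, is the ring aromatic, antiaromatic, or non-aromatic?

Every ring atom contributes a p orbital perpendicular to the ring (the double-bond atoms are sp², each contributing one p electron), so the π system is cyclic and fully conjugated.
Counting π electrons: 3 × 2 = 6 from the 3 double-bond units.
Since 6 = 4·1 + 2, the ring meets the 4n+2 criterion.
This is benzene.

Aromatic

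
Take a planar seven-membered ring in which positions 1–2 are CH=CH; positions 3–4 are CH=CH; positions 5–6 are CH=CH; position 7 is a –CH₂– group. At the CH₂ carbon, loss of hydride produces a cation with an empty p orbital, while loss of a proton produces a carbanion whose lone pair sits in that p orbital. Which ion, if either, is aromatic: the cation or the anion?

In both ions every ring atom is sp² and contributes a p orbital, so both rings are fully conjugated.
Cation: 3 × 2 + 0 = 6 π electrons → 4(1)+2, aromatic.
Anion: 3 × 2 + 2 = 8 π electrons → 4(2), antiaromatic.

The cation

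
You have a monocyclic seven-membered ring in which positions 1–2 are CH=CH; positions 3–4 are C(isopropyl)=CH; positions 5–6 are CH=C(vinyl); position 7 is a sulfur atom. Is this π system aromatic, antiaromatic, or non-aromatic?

Antiaromatic

Check conjugation: each doubly-bonded ring atom is sp² with one p-orbital electron; the sulfur donates one lone pair from its p orbital — every position has a p orbital, so the cyclic π system is continuous.
Adding the contributions, 3 × 2 = 6 from the double-bond units + 2 from the S atom = 8.
8 is a 4n count (n = 2), so the planar conjugated ring is antiaromatic.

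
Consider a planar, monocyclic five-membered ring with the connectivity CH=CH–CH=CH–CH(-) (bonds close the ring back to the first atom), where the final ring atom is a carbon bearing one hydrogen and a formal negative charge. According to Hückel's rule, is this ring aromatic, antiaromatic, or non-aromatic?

Aromatic

Every ring atom contributes a p orbital perpendicular to the ring (the double-bond atoms are sp², each contributing one p electron; the carbanion's lone pair occupies the p orbital), so the π system is cyclic and fully conjugated.
Adding the contributions, 2 × 2 = 4 from the double-bond units + 2 from the CH(-) atom = 6.
Since 6 = 4·1 + 2, the ring meets the 4n+2 criterion.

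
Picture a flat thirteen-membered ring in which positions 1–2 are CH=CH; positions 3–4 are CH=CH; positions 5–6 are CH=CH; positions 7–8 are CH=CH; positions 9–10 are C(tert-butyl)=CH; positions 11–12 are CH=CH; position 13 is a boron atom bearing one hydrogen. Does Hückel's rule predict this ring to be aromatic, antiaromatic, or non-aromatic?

The p orbitals form a continuous loop: every atom in a ring double bond is sp² and brings one electron to the p orbital; the boron has an empty p orbital. The ring is fully conjugated.
π-electron count: 6 × 2 = 12 from the double-bond units + 0 from the BH atom = 12.
With 12 = 4·3 π electrons, Hückel's rule classifies the planar ring as antiaromatic.

Antiaromatic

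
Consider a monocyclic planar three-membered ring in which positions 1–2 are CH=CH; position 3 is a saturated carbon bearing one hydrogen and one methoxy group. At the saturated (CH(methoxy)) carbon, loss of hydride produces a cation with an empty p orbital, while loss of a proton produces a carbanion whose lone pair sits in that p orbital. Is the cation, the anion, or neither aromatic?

The cation

In both ions every ring atom is sp² and contributes a p orbital, so both rings are fully conjugated.
Cation: 1 × 2 + 0 = 2 π electrons → 4(0)+2, aromatic.
Anion: 1 × 2 + 2 = 4 π electrons → 4(1), antiaromatic.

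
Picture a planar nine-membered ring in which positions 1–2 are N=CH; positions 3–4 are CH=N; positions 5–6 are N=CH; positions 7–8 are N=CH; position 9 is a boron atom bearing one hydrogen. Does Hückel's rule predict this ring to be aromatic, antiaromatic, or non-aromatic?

Antiaromatic

Check conjugation: every atom in a ring double bond is sp² and brings one electron to the p orbital; each sp² =N– keeps its lone pair in-plane and puts one electron into the π system; the boron has an empty p orbital — every position has a p orbital, so the cyclic π system is continuous.
π-electron count: 4 × 2 = 8 from the double-bond units + 0 from the BH atom = 8.
8 = 4(2); a planar, fully conjugated 4n system is antiaromatic.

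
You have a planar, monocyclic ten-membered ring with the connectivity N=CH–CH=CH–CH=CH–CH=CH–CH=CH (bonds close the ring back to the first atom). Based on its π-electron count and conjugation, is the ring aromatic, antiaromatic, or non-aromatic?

The p orbitals form a continuous loop: the double-bond atoms are sp², each contributing one p electron; each sp² =N– keeps its lone pair in-plane and puts one electron into the π system. The ring is fully conjugated.
Tallying contributions gives 5 × 2 = 10 from the 5 double-bond units.
10 = 4(2) + 2, which satisfies Hückel's 4n+2 rule.

Aromatic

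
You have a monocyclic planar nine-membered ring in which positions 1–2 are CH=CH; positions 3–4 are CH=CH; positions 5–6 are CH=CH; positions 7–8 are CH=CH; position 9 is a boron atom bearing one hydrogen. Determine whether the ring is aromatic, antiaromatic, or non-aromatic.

Antiaromatic

The p orbitals form a continuous loop: the double-bond atoms are sp², each contributing one p electron; the boron has an empty p orbital. The ring is fully conjugated.
Counting π electrons: 4 × 2 = 8 from the double-bond units + 0 from the BH atom = 8.
8 is a 4n count (n = 2), so the planar conjugated ring is antiaromatic.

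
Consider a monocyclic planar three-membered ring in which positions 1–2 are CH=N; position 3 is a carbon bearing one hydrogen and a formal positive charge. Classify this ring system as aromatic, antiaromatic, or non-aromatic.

Aromatic

All ring atoms are sp² and supply a p orbital to the ring (the double-bond atoms are sp², each contributing one p electron; each =N– nitrogen is pyridine-type (lone pair in the sp² plane, one electron in the p orbital); the carbocation has an empty p orbital); the conjugation is uninterrupted.
π-electron count: 1 × 2 = 2 from the double-bond unit + 0 from the CH(+) atom = 2.
With 2 π electrons (n = 0), the Hückel 4n+2 condition holds.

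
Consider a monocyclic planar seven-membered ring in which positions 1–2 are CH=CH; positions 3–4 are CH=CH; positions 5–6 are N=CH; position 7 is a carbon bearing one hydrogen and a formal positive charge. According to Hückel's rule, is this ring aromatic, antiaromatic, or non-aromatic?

Check conjugation: the double-bond atoms are sp², each contributing one p electron; the doubly-bonded nitrogens are pyridine-type — their lone pairs lie in the ring plane, leaving one electron in the p orbital; the carbocation has an empty p orbital — every position has a p orbital, so the cyclic π system is continuous.
Adding the contributions, 3 × 2 = 6 from the double-bond units + 0 from the CH(+) atom = 6.
Since 6 = 4·1 + 2, the ring meets the 4n+2 criterion.

Aromatic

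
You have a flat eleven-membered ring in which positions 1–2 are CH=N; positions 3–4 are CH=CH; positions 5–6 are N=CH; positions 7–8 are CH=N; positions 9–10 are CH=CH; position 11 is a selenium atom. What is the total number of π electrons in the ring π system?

12

All ring atoms are sp² and supply a p orbital to the ring (every atom in a ring double bond is sp² and brings one electron to the p orbital; each =N– nitrogen is pyridine-type (lone pair in the sp² plane, one electron in the p orbital); the selenium donates one lone pair from its p orbital); the conjugation is uninterrupted.
π-electron count: 5 × 2 = 10 from the double-bond units + 2 from the Se atom = 12.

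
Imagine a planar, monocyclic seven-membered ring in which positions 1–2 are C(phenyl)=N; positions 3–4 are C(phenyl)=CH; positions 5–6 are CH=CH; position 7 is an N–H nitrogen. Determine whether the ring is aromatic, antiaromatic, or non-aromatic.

The p orbitals form a continuous loop: the double-bond atoms are sp², each contributing one p electron; the doubly-bonded nitrogens are pyridine-type — their lone pairs lie in the ring plane, leaving one electron in the p orbital; the pyrrole-type nitrogen donates its lone pair from the p orbital. The ring is fully conjugated.
Tallying contributions gives 3 × 2 = 6 from the double-bond units + 2 from the NH atom = 8.
With 8 = 4·2 π electrons, Hückel's rule classifies the planar ring as antiaromatic.

Antiaromatic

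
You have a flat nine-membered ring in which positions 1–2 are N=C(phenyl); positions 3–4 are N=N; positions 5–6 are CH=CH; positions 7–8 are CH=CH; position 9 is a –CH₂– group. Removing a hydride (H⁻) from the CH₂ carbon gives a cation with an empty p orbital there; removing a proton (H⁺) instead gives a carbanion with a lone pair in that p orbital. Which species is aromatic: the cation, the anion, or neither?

The anion

Once that carbon is sp², every ring atom has a p orbital and both ions are fully conjugated.
Cation: 4 × 2 + 0 = 8 π electrons → 4(2), antiaromatic.
Anion: 4 × 2 + 2 = 10 π electrons → 4(2)+2, aromatic.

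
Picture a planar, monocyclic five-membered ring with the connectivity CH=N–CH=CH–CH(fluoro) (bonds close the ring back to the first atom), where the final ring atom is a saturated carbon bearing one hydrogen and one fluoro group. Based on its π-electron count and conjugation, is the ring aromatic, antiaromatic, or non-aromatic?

Non-aromatic

Because that saturated carbon is sp³ and has no p orbital in the ring π system at the CH(fluoro) position, the π system cannot extend all the way around the ring.
A ring that is not fully conjugated cannot be aromatic or antiaromatic regardless of its π-electron count.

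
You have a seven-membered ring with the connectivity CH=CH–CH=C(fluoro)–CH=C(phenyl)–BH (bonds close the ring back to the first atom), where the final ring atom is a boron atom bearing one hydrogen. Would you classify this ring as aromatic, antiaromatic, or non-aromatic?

The p orbitals form a continuous loop: each doubly-bonded ring atom is sp² with one p-orbital electron; the boron has an empty p orbital. The ring is fully conjugated.
Tallying contributions gives 3 × 2 = 6 from the double-bond units + 0 from the BH atom = 6.
With 6 π electrons (n = 1), the Hückel 4n+2 condition holds.

Aromatic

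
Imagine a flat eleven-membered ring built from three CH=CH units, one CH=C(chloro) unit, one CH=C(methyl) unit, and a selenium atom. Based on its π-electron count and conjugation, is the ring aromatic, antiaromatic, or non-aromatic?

Antiaromatic

Check conjugation: the double-bond atoms are sp², each contributing one p electron; the selenium donates one lone pair from its p orbital — every position has a p orbital, so the cyclic π system is continuous.
Counting π electrons: 5 × 2 = 10 from the double-bond units + 2 from the Se atom = 12.
12 is a 4n count (n = 3), so the planar conjugated ring is antiaromatic.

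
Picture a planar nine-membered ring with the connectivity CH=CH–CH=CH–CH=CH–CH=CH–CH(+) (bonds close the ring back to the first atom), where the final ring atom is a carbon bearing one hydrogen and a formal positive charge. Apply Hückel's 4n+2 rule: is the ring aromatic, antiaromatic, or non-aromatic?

Antiaromatic

Every ring atom contributes a p orbital perpendicular to the ring (the double-bond atoms are sp², each contributing one p electron; the carbocation has an empty p orbital), so the π system is cyclic and fully conjugated.
Counting π electrons: 4 × 2 = 8 from the double-bond units + 0 from the CH(+) atom = 8.
With 8 = 4·2 π electrons, Hückel's rule classifies the planar ring as antiaromatic.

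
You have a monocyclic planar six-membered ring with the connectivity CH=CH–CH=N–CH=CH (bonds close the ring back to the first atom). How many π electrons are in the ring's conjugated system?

6

The p orbitals form a continuous loop: every atom in a ring double bond is sp² and brings one electron to the p orbital; the doubly-bonded nitrogens are pyridine-type — their lone pairs lie in the ring plane, leaving one electron in the p orbital. The ring is fully conjugated.
Tallying contributions gives 3 × 2 = 6 from the 3 double-bond units.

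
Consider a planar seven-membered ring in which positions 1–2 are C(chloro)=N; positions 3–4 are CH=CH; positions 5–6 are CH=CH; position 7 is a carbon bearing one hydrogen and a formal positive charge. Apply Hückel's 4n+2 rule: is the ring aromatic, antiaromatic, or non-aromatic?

Aromatic

All ring atoms are sp² and supply a p orbital to the ring (the double-bond atoms are sp², each contributing one p electron; the doubly-bonded nitrogens are pyridine-type — their lone pairs lie in the ring plane, leaving one electron in the p orbital; the carbocation has an empty p orbital); the conjugation is uninterrupted.
Counting π electrons: 3 × 2 = 6 from the double-bond units + 0 from the CH(+) atom = 6.
That gives a 4n+2 count (6, n = 1).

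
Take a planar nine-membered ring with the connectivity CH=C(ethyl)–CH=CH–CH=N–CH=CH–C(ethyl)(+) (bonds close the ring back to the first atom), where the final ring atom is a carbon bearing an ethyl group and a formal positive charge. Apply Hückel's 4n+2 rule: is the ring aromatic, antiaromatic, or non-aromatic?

All ring atoms are sp² and supply a p orbital to the ring (every atom in a ring double bond is sp² and brings one electron to the p orbital; each =N– nitrogen is pyridine-type (lone pair in the sp² plane, one electron in the p orbital); the carbocation has an empty p orbital); the conjugation is uninterrupted.
Adding the contributions, 4 × 2 = 8 from the double-bond units + 0 from the C(ethyl)(+) atom = 8.
8 is a 4n count (n = 2), so the planar conjugated ring is antiaromatic.

Antiaromatic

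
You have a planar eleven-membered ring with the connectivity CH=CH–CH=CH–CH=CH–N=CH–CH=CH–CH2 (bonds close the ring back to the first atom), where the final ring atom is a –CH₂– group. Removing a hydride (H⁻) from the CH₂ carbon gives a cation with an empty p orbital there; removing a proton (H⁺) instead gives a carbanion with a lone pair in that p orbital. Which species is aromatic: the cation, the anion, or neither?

Both ions have a continuous loop of p orbitals — each ring atom is sp².
Cation: 5 × 2 + 0 = 10 π electrons → 4(2)+2, aromatic.
Anion: 5 × 2 + 2 = 12 π electrons → 4(3), antiaromatic.

The cation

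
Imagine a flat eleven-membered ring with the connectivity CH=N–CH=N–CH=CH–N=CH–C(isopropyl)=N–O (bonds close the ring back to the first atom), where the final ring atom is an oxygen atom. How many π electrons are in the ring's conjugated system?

12

Every ring atom contributes a p orbital perpendicular to the ring (each doubly-bonded ring atom is sp² with one p-orbital electron; each sp² =N– keeps its lone pair in-plane and puts one electron into the π system; the oxygen donates one lone pair from its p orbital), so the π system is cyclic and fully conjugated.
π-electron count: 5 × 2 = 10 from the double-bond units + 2 from the O atom = 12.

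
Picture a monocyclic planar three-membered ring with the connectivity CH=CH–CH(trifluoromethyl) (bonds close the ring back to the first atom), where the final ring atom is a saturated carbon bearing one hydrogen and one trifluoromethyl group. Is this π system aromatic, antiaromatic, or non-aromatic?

Non-aromatic

Because that saturated carbon is sp³ and has no p orbital in the ring π system at the CH(trifluoromethyl) position, the π system cannot extend all the way around the ring.
Hückel's rule only applies to fully conjugated rings, so this one is simply non-aromatic.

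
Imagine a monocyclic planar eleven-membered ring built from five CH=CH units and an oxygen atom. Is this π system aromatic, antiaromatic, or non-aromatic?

The p orbitals form a continuous loop: every atom in a ring double bond is sp² and brings one electron to the p orbital; the oxygen donates one lone pair from its p orbital. The ring is fully conjugated.
Tallying contributions gives 5 × 2 = 10 from the double-bond units + 2 from the O atom = 12.
A 4n π count (12, n = 3) in a planar conjugated ring means antiaromatic.

Antiaromatic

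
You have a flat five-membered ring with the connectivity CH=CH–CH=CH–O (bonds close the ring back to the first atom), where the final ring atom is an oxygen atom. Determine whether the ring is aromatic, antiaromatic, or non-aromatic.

Every ring atom contributes a p orbital perpendicular to the ring (each doubly-bonded ring atom is sp² with one p-orbital electron; the oxygen donates one lone pair from its p orbital), so the π system is cyclic and fully conjugated.
Counting π electrons: 2 × 2 = 4 from the double-bond units + 2 from the O atom = 6.
That gives a 4n+2 count (6, n = 1).

Aromatic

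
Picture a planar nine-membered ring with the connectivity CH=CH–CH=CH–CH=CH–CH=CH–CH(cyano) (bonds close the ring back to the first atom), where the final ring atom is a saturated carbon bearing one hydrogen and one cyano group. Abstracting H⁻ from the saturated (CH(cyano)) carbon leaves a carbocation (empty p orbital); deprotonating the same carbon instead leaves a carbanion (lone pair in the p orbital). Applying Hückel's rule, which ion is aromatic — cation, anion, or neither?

The anion

Once that carbon is sp², every ring atom has a p orbital and both ions are fully conjugated.
Cation: 4 × 2 + 0 = 8 π electrons → 4(2), antiaromatic.
Anion: 4 × 2 + 2 = 10 π electrons → 4(2)+2, aromatic.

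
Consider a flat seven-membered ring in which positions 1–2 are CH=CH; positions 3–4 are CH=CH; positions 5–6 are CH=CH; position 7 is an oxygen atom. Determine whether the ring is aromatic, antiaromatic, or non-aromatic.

Check conjugation: every atom in a ring double bond is sp² and brings one electron to the p orbital; the oxygen donates one lone pair from its p orbital — every position has a p orbital, so the cyclic π system is continuous.
Counting π electrons: 3 × 2 = 6 from the double-bond units + 2 from the O atom = 8.
8 = 4(2); a planar, fully conjugated 4n system is antiaromatic.

Antiaromatic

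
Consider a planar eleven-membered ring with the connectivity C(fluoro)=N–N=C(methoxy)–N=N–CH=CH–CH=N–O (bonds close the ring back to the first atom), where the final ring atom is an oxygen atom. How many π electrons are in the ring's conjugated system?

12

Check conjugation: every atom in a ring double bond is sp² and brings one electron to the p orbital; the doubly-bonded nitrogens are pyridine-type — their lone pairs lie in the ring plane, leaving one electron in the p orbital; the oxygen donates one lone pair from its p orbital — every position has a p orbital, so the cyclic π system is continuous.
π-electron count: 5 × 2 = 10 from the double-bond units + 2 from the O atom = 12.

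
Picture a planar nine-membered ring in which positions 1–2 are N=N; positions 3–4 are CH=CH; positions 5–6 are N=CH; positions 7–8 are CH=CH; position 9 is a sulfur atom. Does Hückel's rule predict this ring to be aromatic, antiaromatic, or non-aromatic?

Check conjugation: every atom in a ring double bond is sp² and brings one electron to the p orbital; the doubly-bonded nitrogens are pyridine-type — their lone pairs lie in the ring plane, leaving one electron in the p orbital; the sulfur donates one lone pair from its p orbital — every position has a p orbital, so the cyclic π system is continuous.
Tallying contributions gives 4 × 2 = 8 from the double-bond units + 2 from the S atom = 10.
With 10 π electrons (n = 2), the Hückel 4n+2 condition holds.

Aromatic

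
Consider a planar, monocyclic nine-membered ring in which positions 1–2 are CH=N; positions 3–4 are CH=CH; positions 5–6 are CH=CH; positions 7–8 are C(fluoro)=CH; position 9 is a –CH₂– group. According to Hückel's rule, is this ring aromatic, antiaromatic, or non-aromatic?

Non-aromatic

At the CH2 position, the tetrahedral CH₂ carbon is sp³ and has no p orbital in the ring π system; the ring's p-orbital overlap is broken there.
Hückel's rule only applies to fully conjugated rings, so this one is simply non-aromatic.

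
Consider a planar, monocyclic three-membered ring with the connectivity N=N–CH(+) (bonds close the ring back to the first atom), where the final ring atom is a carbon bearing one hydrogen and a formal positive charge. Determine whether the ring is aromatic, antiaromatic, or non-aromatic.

Aromatic

The p orbitals form a continuous loop: each doubly-bonded ring atom is sp² with one p-orbital electron; the doubly-bonded nitrogens are pyridine-type — their lone pairs lie in the ring plane, leaving one electron in the p orbital; the carbocation has an empty p orbital. The ring is fully conjugated.
π-electron count: 1 × 2 = 2 from the double-bond unit + 0 from the CH(+) atom = 2.
With 2 π electrons (n = 0), the Hückel 4n+2 condition holds.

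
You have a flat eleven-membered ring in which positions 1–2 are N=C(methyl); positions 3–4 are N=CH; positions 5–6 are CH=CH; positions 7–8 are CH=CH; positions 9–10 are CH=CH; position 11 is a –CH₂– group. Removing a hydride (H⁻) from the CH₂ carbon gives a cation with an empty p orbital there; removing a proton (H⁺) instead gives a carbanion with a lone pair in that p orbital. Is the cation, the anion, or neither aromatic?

The cation

Once that carbon is sp², every ring atom has a p orbital and both ions are fully conjugated.
Cation: 5 × 2 + 0 = 10 π electrons → 4(2)+2, aromatic.
Anion: 5 × 2 + 2 = 12 π electrons → 4(3), antiaromatic.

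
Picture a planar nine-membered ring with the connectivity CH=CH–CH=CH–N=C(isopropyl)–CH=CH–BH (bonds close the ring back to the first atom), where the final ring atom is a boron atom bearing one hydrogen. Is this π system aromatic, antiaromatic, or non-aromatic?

Antiaromatic

Check conjugation: the double-bond atoms are sp², each contributing one p electron; the doubly-bonded nitrogens are pyridine-type — their lone pairs lie in the ring plane, leaving one electron in the p orbital; the boron has an empty p orbital — every position has a p orbital, so the cyclic π system is continuous.
Tallying contributions gives 4 × 2 = 8 from the double-bond units + 0 from the BH atom = 8.
With 8 = 4·2 π electrons, Hückel's rule classifies the planar ring as antiaromatic.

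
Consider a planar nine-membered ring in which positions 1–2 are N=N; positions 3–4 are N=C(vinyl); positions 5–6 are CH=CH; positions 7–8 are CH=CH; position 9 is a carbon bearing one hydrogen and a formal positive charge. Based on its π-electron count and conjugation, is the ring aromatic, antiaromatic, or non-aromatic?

Every ring atom contributes a p orbital perpendicular to the ring (the double-bond atoms are sp², each contributing one p electron; each sp² =N– keeps its lone pair in-plane and puts one electron into the π system; the carbocation has an empty p orbital), so the π system is cyclic and fully conjugated.
Adding the contributions, 4 × 2 = 8 from the double-bond units + 0 from the CH(+) atom = 8.
8 is a 4n count (n = 2), so the planar conjugated ring is antiaromatic.

Antiaromatic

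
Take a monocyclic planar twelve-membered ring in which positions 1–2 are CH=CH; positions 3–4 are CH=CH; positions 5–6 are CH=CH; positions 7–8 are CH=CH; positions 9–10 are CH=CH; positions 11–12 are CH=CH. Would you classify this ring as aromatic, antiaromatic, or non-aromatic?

Antiaromatic

Every ring atom contributes a p orbital perpendicular to the ring (every atom in a ring double bond is sp² and brings one electron to the p orbital), so the π system is cyclic and fully conjugated.
Counting π electrons: 6 × 2 = 12 from the 6 double-bond units.
12 = 4(3); a planar, fully conjugated 4n system is antiaromatic.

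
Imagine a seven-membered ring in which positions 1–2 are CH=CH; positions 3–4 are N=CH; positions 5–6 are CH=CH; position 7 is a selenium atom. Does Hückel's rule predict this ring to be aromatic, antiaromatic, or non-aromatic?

The p orbitals form a continuous loop: every atom in a ring double bond is sp² and brings one electron to the p orbital; each =N– nitrogen is pyridine-type (lone pair in the sp² plane, one electron in the p orbital); the selenium donates one lone pair from its p orbital. The ring is fully conjugated.
π-electron count: 3 × 2 = 6 from the double-bond units + 2 from the Se atom = 8.
8 is a 4n count (n = 2), so the planar conjugated ring is antiaromatic.

Antiaromatic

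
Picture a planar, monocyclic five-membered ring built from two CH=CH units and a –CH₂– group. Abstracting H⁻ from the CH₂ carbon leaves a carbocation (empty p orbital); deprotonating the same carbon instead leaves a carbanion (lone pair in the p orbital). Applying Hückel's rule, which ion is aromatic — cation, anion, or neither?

Both ions have a continuous loop of p orbitals — each ring atom is sp².
Cation: 2 × 2 + 0 = 4 π electrons → 4(1), antiaromatic.
Anion: 2 × 2 + 2 = 6 π electrons → 4(1)+2, aromatic.

The anion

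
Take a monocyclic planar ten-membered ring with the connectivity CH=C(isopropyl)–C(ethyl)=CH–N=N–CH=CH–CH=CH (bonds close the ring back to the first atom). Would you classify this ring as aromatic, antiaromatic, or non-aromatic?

Aromatic

Every ring atom contributes a p orbital perpendicular to the ring (every atom in a ring double bond is sp² and brings one electron to the p orbital; each =N– nitrogen is pyridine-type (lone pair in the sp² plane, one electron in the p orbital)), so the π system is cyclic and fully conjugated.
Counting π electrons: 5 × 2 = 10 from the 5 double-bond units.
Since 10 = 4·2 + 2, the ring meets the 4n+2 criterion.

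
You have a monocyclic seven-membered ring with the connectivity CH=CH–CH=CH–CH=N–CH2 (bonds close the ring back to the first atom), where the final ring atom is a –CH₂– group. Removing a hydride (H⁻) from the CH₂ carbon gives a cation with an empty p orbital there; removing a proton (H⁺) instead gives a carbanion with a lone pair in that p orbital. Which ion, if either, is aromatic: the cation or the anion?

Both ions have a continuous loop of p orbitals — each ring atom is sp².
Cation: 3 × 2 + 0 = 6 π electrons → 4(1)+2, aromatic.
Anion: 3 × 2 + 2 = 8 π electrons → 4(2), antiaromatic.

The cation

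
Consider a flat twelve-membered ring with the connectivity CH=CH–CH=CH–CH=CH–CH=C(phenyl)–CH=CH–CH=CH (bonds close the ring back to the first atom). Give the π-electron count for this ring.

Every ring atom contributes a p orbital perpendicular to the ring (each doubly-bonded ring atom is sp² with one p-orbital electron), so the π system is cyclic and fully conjugated.
Tallying contributions gives 6 × 2 = 12 from the 6 double-bond units.

12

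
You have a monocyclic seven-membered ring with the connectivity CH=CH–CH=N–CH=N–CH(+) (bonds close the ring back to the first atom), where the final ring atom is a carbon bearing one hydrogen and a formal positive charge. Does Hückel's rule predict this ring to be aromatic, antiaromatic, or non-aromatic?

The p orbitals form a continuous loop: every atom in a ring double bond is sp² and brings one electron to the p orbital; the doubly-bonded nitrogens are pyridine-type — their lone pairs lie in the ring plane, leaving one electron in the p orbital; the carbocation has an empty p orbital. The ring is fully conjugated.
π-electron count: 3 × 2 = 6 from the double-bond units + 0 from the CH(+) atom = 6.
That gives a 4n+2 count (6, n = 1).

Aromatic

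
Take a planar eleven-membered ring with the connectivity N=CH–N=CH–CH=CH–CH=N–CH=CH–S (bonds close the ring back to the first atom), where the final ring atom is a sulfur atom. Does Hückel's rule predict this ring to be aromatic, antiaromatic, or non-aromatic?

Antiaromatic

Check conjugation: every atom in a ring double bond is sp² and brings one electron to the p orbital; the doubly-bonded nitrogens are pyridine-type — their lone pairs lie in the ring plane, leaving one electron in the p orbital; the sulfur donates one lone pair from its p orbital — every position has a p orbital, so the cyclic π system is continuous.
Counting π electrons: 5 × 2 = 10 from the double-bond units + 2 from the S atom = 12.
With 12 = 4·3 π electrons, Hückel's rule classifies the planar ring as antiaromatic.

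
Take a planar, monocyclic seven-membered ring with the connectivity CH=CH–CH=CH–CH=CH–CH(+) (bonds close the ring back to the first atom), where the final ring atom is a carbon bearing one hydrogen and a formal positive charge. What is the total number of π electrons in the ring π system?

Every ring atom contributes a p orbital perpendicular to the ring (every atom in a ring double bond is sp² and brings one electron to the p orbital; the carbocation has an empty p orbital), so the π system is cyclic and fully conjugated.
Adding the contributions, 3 × 2 = 6 from the double-bond units + 0 from the CH(+) atom = 6.
(This ring is the tropylium cation.)

6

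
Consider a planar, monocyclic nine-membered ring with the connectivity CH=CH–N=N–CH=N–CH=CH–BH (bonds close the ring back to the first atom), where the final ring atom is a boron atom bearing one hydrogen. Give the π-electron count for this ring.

8

All ring atoms are sp² and supply a p orbital to the ring (every atom in a ring double bond is sp² and brings one electron to the p orbital; the doubly-bonded nitrogens are pyridine-type — their lone pairs lie in the ring plane, leaving one electron in the p orbital; the boron has an empty p orbital); the conjugation is uninterrupted.
π-electron count: 4 × 2 = 8 from the double-bond units + 0 from the BH atom = 8.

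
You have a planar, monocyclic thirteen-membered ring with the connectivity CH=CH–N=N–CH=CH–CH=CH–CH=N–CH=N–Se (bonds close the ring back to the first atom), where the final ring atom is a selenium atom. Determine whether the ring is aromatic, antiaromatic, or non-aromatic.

Check conjugation: the double-bond atoms are sp², each contributing one p electron; the doubly-bonded nitrogens are pyridine-type — their lone pairs lie in the ring plane, leaving one electron in the p orbital; the selenium donates one lone pair from its p orbital — every position has a p orbital, so the cyclic π system is continuous.
Counting π electrons: 6 × 2 = 12 from the double-bond units + 2 from the Se atom = 14.
Since 14 = 4·3 + 2, the ring meets the 4n+2 criterion.

Aromatic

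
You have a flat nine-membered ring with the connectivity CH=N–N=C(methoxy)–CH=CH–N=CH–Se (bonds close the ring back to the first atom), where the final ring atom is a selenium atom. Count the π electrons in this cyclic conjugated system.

All ring atoms are sp² and supply a p orbital to the ring (each doubly-bonded ring atom is sp² with one p-orbital electron; the doubly-bonded nitrogens are pyridine-type — their lone pairs lie in the ring plane, leaving one electron in the p orbital; the selenium donates one lone pair from its p orbital); the conjugation is uninterrupted.
π-electron count: 4 × 2 = 8 from the double-bond units + 2 from the Se atom = 10.

10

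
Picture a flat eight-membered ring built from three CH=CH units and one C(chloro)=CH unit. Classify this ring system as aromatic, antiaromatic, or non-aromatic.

Check conjugation: every atom in a ring double bond is sp² and brings one electron to the p orbital — every position has a p orbital, so the cyclic π system is continuous.
Tallying contributions gives 4 × 2 = 8 from the 4 double-bond units.
A 4n π count (8, n = 2) in a planar conjugated ring means antiaromatic.

Antiaromatic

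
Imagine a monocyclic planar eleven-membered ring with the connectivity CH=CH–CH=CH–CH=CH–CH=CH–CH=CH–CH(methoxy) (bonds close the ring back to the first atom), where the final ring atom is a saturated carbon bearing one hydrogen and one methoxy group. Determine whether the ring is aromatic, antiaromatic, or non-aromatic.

The CH(methoxy) position has four σ bonds — that saturated carbon is sp³ and has no p orbital in the ring π system — so the cyclic conjugation is interrupted.
Hückel's rule only applies to fully conjugated rings, so this one is simply non-aromatic.

Non-aromatic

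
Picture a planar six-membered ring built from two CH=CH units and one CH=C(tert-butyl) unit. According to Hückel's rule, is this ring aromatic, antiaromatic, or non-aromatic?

Aromatic

Every ring atom contributes a p orbital perpendicular to the ring (each doubly-bonded ring atom is sp² with one p-orbital electron), so the π system is cyclic and fully conjugated.
Tallying contributions gives 3 × 2 = 6 from the 3 double-bond units.
With 6 π electrons (n = 1), the Hückel 4n+2 condition holds.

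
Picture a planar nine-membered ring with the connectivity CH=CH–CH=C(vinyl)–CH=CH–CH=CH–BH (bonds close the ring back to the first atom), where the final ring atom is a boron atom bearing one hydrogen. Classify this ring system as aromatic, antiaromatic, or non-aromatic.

The p orbitals form a continuous loop: each doubly-bonded ring atom is sp² with one p-orbital electron; the boron has an empty p orbital. The ring is fully conjugated.
Counting π electrons: 4 × 2 = 8 from the double-bond units + 0 from the BH atom = 8.
A 4n π count (8, n = 2) in a planar conjugated ring means antiaromatic.

Antiaromatic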